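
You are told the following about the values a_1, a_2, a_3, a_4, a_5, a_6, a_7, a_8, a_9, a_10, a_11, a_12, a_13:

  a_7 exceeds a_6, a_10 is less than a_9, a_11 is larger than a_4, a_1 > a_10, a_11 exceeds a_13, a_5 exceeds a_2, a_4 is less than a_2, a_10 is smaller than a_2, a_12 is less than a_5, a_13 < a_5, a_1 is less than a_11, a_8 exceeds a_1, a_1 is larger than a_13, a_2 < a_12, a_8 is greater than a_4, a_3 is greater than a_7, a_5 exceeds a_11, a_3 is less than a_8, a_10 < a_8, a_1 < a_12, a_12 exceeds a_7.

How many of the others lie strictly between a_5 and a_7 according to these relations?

1

Chaining upward from a_7 reaches: a_3, a_8, a_12.
Chaining downward from a_5 reaches: a_13, a_6, a_10, a_4, a_1, a_2, a_12, a_11.
Strictly between a_7 and a_5 are those in both lists: a_12 — 1 element.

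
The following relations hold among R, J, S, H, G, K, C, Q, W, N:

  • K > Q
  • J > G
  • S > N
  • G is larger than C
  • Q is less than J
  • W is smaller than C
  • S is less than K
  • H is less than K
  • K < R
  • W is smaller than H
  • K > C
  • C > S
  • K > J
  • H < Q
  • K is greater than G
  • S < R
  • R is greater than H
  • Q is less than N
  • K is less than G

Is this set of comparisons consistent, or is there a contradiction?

inconsistent

Chaining the given relations yields G < J < K, so G < K. But one relation states K < G. These cannot both hold.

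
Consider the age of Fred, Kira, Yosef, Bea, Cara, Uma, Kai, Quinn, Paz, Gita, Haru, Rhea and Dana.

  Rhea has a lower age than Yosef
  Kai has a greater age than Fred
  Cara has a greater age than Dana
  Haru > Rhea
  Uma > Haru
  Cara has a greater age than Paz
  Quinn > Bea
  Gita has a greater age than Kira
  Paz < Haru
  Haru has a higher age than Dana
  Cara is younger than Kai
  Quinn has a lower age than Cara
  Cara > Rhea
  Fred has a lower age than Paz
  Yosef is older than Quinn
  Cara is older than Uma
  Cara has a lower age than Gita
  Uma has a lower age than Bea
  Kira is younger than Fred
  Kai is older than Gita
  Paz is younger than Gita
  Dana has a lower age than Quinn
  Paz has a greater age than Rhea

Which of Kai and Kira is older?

Kira < Fred and Fred < Paz give Kira < Paz.
Then Paz < Haru extends the chain to Haru.
Then Haru < Uma extends the chain to Uma.
With Uma < Bea: Kira < Fred < Paz < Haru < Uma < Bea.
With Bea < Quinn: Kira < Fred < Paz < Haru < Uma < Bea < Quinn.
With Quinn < Cara: Kira < Fred < Paz < Haru < Uma < Bea < Quinn < Cara.
Then Cara < Gita extends the chain to Gita.
With Gita < Kai: Kira < Fred < Paz < Haru < Uma < Bea < Quinn < Cara < Gita < Kai.
So Kira < Kai; Kai is the older of the two.

Kai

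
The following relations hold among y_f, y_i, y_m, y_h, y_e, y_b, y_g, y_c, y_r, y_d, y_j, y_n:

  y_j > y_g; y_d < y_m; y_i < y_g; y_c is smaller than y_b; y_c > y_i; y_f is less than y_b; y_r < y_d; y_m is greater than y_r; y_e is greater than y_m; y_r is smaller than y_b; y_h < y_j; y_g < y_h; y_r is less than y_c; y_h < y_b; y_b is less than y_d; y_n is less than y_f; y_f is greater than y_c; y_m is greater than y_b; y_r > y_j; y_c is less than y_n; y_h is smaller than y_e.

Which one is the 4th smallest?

Chaining the given pairs: y_i < y_g < y_h < y_j < y_r < y_c < y_n < y_f < y_b < y_d < y_m < y_e.
The 4th smallest is y_j.

y_j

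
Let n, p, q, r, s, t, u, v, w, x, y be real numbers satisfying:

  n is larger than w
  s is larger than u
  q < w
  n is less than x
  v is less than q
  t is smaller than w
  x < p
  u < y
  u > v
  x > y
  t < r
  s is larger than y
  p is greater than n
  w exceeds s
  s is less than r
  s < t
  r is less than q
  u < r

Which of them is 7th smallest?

The consecutive relations fix a unique order: v < u < y < s < t < r < q < w < n < x < p.
Counting 7 from the smallest end gives q.

q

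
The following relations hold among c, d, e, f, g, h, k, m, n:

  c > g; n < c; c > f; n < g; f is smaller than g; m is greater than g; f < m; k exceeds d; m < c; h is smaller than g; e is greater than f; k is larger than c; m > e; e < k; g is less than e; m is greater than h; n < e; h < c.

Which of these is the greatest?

k

Chaining downward from k: directly below it, d, e, c; then h, f, n, g, m.
That covers every other element, and nothing is given above k, so k is the greatest.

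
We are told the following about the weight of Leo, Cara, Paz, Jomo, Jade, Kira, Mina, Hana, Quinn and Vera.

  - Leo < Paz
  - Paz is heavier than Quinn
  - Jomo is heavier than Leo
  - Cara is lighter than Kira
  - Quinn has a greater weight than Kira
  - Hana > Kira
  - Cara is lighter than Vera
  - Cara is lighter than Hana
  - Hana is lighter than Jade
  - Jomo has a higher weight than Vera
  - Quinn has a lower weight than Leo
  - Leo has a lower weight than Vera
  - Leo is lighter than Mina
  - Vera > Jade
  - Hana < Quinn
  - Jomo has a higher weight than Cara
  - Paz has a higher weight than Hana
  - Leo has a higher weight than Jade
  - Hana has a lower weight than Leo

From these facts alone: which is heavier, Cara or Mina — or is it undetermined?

Link the given pairs in sequence: Cara < Kira; Kira < Hana; Hana < Quinn; Quinn < Leo; Leo < Mina.
Together: Cara < Kira < Hana < Quinn < Leo < Mina.
So Mina is heavier.

Mina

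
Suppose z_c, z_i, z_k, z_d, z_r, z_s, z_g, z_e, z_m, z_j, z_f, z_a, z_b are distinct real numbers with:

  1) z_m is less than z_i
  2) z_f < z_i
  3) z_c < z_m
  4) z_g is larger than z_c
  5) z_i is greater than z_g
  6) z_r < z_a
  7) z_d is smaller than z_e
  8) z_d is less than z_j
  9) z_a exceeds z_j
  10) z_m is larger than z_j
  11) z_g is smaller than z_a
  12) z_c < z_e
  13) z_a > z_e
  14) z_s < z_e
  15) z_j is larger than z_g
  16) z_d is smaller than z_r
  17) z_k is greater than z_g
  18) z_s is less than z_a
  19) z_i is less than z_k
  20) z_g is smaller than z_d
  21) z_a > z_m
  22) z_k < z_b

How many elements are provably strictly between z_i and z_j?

The relations place z_j below z_i. An element lies strictly between them when it is forced above z_j and also forced below z_i.
Above z_j: {z_m, z_a, z_k, z_b}. Below z_i: {z_c, z_g, z_d, z_f, z_m}.
Intersection: {z_m} — 1.

1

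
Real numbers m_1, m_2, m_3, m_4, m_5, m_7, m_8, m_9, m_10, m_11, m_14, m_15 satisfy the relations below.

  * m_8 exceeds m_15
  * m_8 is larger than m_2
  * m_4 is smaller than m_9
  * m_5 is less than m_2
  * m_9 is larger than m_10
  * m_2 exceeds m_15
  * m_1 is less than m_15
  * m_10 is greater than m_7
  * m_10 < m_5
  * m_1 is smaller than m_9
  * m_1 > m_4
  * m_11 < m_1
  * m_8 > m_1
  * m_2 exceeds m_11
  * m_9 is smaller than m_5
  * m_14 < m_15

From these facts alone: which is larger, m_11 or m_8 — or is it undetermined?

m_8

m_11 < m_1 and m_1 < m_9 give m_11 < m_9.
Then m_9 < m_5 extends the chain to m_5.
With m_5 < m_2: m_11 < m_1 < m_9 < m_5 < m_2.
Then m_2 < m_8 extends the chain to m_8.
So m_8 is larger.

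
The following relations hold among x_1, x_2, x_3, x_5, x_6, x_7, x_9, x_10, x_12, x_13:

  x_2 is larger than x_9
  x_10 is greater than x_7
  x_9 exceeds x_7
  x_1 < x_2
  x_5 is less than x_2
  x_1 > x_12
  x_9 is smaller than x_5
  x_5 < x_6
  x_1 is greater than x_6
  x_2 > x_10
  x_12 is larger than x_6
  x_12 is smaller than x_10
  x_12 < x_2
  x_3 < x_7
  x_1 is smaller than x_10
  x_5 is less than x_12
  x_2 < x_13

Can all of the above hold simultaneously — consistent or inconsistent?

Every relation is compatible with x_3 < x_7 < x_9 < x_5 < x_6 < x_12 < x_1 < x_10 < x_2 < x_13; the set is consistent.

consistent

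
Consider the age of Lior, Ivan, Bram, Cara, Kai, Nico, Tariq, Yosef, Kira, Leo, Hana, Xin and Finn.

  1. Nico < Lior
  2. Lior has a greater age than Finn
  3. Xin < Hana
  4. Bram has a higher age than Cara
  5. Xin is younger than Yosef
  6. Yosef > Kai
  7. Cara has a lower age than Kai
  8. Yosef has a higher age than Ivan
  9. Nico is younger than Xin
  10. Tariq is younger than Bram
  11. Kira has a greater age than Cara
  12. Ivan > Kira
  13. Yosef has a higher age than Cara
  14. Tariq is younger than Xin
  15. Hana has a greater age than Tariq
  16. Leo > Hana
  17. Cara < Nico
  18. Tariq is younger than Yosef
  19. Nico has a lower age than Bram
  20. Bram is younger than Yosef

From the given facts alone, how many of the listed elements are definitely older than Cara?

The elements the relations force above Cara are Nico, Lior, Kira, Kai, Bram, Xin, Ivan, Hana, Yosef, Leo — no chain reaches any other.
That is 10.

10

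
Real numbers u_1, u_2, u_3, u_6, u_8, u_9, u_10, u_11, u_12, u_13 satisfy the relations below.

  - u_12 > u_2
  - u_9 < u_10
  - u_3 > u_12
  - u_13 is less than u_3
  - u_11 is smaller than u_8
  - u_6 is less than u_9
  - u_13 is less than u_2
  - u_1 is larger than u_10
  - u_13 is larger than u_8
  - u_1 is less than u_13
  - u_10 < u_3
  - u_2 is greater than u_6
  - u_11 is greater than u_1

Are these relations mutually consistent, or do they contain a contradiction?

consistent

Every relation is compatible with u_6 < u_9 < u_10 < u_1 < u_11 < u_8 < u_13 < u_2 < u_12 < u_3; the set is consistent.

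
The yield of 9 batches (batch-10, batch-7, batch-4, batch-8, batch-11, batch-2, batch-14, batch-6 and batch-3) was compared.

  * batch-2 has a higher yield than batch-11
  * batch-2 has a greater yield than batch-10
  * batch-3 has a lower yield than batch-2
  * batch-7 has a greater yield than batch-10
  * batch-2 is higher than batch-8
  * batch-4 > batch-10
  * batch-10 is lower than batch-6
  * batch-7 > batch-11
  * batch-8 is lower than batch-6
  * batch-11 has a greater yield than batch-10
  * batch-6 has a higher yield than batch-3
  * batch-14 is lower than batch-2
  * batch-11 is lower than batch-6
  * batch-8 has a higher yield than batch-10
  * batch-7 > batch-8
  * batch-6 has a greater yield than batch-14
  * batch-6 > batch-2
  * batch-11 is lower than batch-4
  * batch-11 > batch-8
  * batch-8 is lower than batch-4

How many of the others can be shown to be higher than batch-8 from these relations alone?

From batch-8 the given relations immediately reach batch-11, batch-2, batch-7, batch-4, batch-6.
Nothing else is reachable above batch-8; 5 in all.

5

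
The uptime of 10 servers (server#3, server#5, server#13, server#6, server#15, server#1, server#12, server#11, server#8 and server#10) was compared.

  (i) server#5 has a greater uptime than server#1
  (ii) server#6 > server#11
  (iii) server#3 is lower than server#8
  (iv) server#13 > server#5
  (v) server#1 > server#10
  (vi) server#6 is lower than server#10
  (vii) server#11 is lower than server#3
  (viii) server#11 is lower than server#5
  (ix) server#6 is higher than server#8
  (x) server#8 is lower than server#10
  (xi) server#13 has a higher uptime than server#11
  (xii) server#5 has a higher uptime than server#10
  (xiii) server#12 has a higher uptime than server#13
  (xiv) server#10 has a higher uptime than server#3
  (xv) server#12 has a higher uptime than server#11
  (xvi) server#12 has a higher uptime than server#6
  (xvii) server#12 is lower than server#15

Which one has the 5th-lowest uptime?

The consecutive relations fix a unique order: server#11 < server#3 < server#8 < server#6 < server#10 < server#1 < server#5 < server#13 < server#12 < server#15.
The 5th smallest is server#10.

server#10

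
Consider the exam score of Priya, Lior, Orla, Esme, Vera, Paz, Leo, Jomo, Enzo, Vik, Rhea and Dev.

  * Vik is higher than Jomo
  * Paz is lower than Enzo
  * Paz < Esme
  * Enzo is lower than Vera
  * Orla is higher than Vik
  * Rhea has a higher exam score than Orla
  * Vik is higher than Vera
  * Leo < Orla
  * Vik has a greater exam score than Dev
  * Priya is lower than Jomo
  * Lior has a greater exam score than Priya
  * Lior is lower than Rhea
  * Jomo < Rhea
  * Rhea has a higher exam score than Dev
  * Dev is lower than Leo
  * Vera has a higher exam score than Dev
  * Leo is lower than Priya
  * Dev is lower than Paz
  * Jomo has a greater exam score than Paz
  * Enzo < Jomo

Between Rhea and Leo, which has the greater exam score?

Leo < Priya < Jomo < Vik < Orla < Rhea, by transitivity through Priya, Jomo, Vik, Orla.
So Leo < Rhea; Rhea is the higher of the two.

Rhea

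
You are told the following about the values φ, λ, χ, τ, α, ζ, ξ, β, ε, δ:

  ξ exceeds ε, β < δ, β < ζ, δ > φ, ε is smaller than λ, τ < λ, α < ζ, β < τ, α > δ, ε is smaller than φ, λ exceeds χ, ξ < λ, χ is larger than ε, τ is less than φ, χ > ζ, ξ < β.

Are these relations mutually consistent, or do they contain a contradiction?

consistent

The single ordering ε < ξ < β < τ < φ < δ < α < ζ < χ < λ satisfies every listed relation, so no contradiction arises.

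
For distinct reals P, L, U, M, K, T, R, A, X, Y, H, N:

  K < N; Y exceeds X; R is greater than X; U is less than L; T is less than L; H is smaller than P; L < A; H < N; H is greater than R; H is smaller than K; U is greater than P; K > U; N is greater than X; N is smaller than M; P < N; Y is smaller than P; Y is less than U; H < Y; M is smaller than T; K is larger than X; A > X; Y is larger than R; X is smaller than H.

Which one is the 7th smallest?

Chaining the given pairs: X < R < H < Y < P < U < K < N < M < T < L < A.
Counting 7 from the smallest end gives K.

K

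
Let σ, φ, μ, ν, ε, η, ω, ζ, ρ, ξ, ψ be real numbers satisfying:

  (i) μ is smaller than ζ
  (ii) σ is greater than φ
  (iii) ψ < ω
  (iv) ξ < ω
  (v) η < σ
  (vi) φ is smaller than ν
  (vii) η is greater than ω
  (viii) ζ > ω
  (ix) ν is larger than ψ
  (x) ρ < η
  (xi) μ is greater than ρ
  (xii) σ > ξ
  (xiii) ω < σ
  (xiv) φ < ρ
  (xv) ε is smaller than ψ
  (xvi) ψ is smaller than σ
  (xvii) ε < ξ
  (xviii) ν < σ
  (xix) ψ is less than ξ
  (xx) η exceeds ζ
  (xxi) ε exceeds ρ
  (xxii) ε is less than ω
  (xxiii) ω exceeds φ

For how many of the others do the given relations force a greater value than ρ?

From ρ the given relations immediately reach ε, μ, η.
From those, ψ, ξ, ω, ζ, σ — 8 in total.
From those, ν — 9 in total.
No other element is forced above ρ by the given relations, so the count is 9.

9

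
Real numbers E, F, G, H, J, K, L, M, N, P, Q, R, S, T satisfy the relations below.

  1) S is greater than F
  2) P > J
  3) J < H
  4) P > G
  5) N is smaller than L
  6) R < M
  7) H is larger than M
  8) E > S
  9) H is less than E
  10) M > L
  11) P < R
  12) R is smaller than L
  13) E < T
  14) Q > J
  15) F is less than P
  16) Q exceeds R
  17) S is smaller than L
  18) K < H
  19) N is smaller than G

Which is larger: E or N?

E

N < G and G < P give N < P.
With P < R: N < G < P < R.
Then R < L extends the chain to L.
Then L < M extends the chain to M.
Then M < H extends the chain to H.
Then H < E extends the chain to E.
So N < E; E is the larger of the two.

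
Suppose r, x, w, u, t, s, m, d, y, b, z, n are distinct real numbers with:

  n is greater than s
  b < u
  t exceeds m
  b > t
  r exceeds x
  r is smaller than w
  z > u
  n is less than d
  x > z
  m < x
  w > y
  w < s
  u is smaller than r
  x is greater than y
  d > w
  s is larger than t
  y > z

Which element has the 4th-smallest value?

u

Chaining the given pairs: m < t < b < u < z < y < x < r < w < s < n < d.
The 4th smallest is u.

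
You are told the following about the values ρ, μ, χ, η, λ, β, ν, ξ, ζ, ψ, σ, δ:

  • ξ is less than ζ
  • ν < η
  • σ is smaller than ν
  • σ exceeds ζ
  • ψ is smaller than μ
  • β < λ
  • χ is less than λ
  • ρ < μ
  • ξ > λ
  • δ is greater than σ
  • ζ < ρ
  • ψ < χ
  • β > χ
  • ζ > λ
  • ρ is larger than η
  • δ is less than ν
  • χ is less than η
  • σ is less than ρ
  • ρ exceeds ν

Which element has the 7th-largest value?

ζ

The consecutive relations fix a unique order: ψ < χ < β < λ < ξ < ζ < σ < δ < ν < η < ρ < μ.
The 7th largest is ζ.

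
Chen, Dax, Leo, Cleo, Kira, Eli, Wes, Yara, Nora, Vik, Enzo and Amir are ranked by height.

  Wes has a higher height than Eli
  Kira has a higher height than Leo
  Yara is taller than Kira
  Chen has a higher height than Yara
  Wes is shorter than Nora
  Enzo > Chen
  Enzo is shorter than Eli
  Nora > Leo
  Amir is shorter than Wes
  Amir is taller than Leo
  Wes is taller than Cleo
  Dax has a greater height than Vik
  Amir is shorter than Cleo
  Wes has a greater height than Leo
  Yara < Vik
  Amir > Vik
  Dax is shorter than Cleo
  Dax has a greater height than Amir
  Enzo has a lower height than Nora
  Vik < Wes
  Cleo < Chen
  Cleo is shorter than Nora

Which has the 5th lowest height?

Amir

Chaining the given pairs: Leo < Kira < Yara < Vik < Amir < Dax < Cleo < Chen < Enzo < Eli < Wes < Nora.
The 5th smallest is Amir.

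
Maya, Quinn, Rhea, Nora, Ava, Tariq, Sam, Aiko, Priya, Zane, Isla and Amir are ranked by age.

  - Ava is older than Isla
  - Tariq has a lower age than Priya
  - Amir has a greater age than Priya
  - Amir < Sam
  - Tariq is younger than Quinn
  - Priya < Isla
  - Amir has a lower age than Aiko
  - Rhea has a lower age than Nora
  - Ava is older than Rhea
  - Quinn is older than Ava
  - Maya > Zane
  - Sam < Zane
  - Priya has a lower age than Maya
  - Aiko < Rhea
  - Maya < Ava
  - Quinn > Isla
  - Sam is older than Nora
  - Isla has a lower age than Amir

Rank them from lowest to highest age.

Each adjacent pair is fixed by a given relation: Tariq < Priya; Priya < Isla; Isla < Amir; Amir < Aiko; Aiko < Rhea; Rhea < Nora; Nora < Sam; Sam < Zane; Zane < Maya; Maya < Ava; Ava < Quinn. Chaining them end to end gives the full order.

Tariq < Priya < Isla < Amir < Aiko < Rhea < Nora < Sam < Zane < Maya < Ava < Quinn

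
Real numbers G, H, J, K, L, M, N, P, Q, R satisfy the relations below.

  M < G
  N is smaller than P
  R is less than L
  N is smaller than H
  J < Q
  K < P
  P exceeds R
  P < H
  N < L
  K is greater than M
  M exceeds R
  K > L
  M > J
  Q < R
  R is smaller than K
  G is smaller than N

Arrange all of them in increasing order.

Nothing is placed below J, so it is least; from there J < Q; Q < R; R < M; M < G; G < N; N < L; L < K; K < P; P < H, each given directly.

J < Q < R < M < G < N < L < K < P < H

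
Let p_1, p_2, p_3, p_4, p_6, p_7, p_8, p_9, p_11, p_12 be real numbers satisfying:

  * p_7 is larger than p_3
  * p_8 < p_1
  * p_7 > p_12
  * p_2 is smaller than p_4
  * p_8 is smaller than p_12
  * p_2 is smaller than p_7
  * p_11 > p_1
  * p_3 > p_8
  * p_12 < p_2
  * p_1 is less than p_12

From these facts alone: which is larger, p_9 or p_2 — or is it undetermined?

Following every chain through p_2: above p_2 we get p_7, p_4; below p_2 we get p_8, p_1, p_12.
p_9 is not reached, and no chain runs the other way from p_9 to p_2.
So the given relations leave the order of p_2 and p_9 undetermined.

undetermined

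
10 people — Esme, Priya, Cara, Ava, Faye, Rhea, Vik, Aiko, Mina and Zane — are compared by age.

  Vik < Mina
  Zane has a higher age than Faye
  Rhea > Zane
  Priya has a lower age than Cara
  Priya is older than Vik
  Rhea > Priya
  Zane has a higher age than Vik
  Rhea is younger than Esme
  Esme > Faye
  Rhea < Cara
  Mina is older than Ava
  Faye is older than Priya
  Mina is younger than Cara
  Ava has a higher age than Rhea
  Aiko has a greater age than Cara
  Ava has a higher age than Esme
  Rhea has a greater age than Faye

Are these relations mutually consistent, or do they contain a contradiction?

Every relation is compatible with Vik < Priya < Faye < Zane < Rhea < Esme < Ava < Mina < Cara < Aiko; the set is consistent.

consistent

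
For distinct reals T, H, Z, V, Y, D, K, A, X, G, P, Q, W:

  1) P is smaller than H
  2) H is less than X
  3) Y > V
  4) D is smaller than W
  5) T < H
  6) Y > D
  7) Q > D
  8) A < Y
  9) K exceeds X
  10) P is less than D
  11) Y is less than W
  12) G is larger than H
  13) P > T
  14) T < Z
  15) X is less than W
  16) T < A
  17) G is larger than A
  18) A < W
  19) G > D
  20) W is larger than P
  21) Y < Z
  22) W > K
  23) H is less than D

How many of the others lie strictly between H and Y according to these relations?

1

Chaining upward from H reaches: X, D, K, G, Q, Z, W.
Chaining downward from Y reaches: T, P, D, A, V.
Strictly between H and Y are those in both lists: D — 1 element.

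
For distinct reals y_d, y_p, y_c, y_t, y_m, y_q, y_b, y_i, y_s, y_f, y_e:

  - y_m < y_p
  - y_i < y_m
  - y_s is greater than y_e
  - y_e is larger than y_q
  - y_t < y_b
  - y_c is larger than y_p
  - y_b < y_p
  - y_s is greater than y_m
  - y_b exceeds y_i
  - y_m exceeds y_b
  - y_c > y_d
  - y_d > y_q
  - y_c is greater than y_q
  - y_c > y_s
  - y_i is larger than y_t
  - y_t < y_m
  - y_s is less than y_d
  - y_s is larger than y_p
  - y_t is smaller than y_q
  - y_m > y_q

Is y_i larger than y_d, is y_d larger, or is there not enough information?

y_i < y_b and y_b < y_p give y_i < y_p.
Then y_p < y_s extends the chain to y_s.
With y_s < y_d: y_i < y_b < y_p < y_s < y_d.
So y_d is larger.

y_d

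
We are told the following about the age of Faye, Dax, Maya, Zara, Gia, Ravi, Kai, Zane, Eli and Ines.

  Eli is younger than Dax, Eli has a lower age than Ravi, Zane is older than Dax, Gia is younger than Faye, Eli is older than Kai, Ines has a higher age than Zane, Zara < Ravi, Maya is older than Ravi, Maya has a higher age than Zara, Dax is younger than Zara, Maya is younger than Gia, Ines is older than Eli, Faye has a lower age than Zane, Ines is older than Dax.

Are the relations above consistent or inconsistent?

The single ordering Kai < Eli < Dax < Zara < Ravi < Maya < Gia < Faye < Zane < Ines satisfies every listed relation, so no contradiction arises.

consistent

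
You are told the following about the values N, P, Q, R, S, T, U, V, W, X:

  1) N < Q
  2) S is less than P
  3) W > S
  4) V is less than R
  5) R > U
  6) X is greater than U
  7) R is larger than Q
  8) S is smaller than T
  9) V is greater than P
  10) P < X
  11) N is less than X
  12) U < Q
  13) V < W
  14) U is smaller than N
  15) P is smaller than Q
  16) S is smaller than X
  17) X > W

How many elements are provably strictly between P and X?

2

The relations place P below X. An element lies strictly between them when it is forced above P and also forced below X.
Above P: {V, Q, R, W}. Below X: {U, N, S, V, W}.
Intersection: {V, W} — 2.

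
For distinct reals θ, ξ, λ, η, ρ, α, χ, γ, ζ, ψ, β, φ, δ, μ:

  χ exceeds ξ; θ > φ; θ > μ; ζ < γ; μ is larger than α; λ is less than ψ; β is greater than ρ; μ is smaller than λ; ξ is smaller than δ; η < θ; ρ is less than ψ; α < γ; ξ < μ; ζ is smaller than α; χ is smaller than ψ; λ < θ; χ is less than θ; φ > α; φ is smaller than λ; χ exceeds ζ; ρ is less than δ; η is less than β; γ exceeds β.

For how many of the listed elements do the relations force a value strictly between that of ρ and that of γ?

Chaining upward from ρ reaches: β, δ, ψ.
Chaining downward from γ reaches: ζ, α, η, β.
Strictly between ρ and γ are those in both lists: β — 1 element.

1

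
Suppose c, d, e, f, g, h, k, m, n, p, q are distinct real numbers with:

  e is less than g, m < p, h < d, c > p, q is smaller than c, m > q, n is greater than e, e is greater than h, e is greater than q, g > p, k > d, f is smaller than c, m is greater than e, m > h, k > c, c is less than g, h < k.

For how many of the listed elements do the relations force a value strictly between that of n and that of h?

The relations place h below n. An element lies strictly between them when it is forced above h and also forced below n.
Above h: {e, d, m, p, c, g, k}. Below n: {q, e}.
Intersection: {e} — 1.

1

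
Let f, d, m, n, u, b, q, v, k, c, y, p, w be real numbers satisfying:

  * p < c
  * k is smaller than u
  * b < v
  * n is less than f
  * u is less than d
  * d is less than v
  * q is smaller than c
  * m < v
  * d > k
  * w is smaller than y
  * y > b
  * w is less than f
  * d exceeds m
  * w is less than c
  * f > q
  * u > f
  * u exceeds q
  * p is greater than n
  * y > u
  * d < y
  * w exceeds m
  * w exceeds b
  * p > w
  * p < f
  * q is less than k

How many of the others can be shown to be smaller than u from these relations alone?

The elements the relations force below u are m, n, q, b, w, p, k, f — no chain reaches any other.
That is 8.

8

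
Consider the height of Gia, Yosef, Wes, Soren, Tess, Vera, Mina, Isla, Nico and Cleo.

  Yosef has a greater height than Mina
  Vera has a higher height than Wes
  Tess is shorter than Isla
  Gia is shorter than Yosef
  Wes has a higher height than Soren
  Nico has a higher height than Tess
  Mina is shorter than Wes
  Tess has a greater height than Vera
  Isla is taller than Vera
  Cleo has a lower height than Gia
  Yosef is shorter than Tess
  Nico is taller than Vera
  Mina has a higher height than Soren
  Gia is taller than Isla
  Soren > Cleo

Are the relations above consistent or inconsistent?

We have Tess < Isla stated directly, yet also Isla < Gia < Yosef < Tess by chaining the others — so Isla < Tess. Contradiction.

inconsistent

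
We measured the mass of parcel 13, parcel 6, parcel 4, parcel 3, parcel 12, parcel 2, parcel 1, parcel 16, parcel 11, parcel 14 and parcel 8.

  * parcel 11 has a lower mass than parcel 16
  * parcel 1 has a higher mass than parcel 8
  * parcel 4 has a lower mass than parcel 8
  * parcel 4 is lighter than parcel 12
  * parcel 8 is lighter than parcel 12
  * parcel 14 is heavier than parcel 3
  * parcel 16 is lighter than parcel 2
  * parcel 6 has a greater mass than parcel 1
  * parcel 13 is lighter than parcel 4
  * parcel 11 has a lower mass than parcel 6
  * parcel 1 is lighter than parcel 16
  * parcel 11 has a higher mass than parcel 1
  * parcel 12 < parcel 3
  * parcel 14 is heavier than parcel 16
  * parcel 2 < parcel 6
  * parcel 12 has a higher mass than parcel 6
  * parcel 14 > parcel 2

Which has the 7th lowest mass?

parcel 2

Chaining the given pairs: parcel 13 < parcel 4 < parcel 8 < parcel 1 < parcel 11 < parcel 16 < parcel 2 < parcel 6 < parcel 12 < parcel 3 < parcel 14.
The 7th smallest is parcel 2.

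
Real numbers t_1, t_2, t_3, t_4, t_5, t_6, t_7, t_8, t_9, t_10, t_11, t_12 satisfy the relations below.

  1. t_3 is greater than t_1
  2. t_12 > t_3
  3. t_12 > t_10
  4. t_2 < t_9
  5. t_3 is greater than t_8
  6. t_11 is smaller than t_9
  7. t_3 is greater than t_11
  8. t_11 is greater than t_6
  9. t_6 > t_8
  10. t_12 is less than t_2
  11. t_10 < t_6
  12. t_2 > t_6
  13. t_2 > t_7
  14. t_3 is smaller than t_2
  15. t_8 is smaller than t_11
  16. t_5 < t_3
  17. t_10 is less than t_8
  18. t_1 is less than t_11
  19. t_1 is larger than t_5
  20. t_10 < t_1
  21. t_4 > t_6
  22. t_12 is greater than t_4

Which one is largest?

t_9

t_10 is not greatest since t_10 < t_12; t_8 is not greatest since t_8 < t_6; t_5 is not greatest since t_5 < t_1; t_6 is not greatest since t_6 < t_2; t_1 is not greatest since t_1 < t_11; t_11 is not greatest since t_11 < t_3; t_4 is not greatest since t_4 < t_12; t_3 is not greatest since t_3 < t_2; t_12 is not greatest since t_12 < t_2; t_7 is not greatest since t_7 < t_2; t_2 is not greatest since t_2 < t_9.
Only t_9 has nothing above it, so t_9 is the largest.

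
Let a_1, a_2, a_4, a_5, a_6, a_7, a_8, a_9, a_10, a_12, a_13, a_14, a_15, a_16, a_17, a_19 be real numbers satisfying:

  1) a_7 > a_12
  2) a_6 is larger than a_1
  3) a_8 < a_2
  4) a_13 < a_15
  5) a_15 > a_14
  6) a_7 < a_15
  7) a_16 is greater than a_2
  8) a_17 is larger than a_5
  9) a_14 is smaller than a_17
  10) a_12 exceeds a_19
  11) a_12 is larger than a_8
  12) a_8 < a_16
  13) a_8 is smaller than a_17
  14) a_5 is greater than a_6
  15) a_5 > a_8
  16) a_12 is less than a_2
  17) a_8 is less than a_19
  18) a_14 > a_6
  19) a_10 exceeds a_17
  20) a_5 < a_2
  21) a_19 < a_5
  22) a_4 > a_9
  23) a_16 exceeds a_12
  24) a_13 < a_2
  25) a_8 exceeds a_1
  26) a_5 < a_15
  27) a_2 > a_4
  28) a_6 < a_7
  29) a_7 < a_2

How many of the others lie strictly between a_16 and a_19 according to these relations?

Chaining upward from a_19 reaches: a_5, a_12, a_7, a_2, a_15, a_17, a_10.
Chaining downward from a_16 reaches: a_13, a_1, a_8, a_6, a_9, a_5, a_12, a_4, a_7, a_2.
Strictly between a_19 and a_16 are those in both lists: a_5, a_12, a_7, a_2 — 4 elements.

4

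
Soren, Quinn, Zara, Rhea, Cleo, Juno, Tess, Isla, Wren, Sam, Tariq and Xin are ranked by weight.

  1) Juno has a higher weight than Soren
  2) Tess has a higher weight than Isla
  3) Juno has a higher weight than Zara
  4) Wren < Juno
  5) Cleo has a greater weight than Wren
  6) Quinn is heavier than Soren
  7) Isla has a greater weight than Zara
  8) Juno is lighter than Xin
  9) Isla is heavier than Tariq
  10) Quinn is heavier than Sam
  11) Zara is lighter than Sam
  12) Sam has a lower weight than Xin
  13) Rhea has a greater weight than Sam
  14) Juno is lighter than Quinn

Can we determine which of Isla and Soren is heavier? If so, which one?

undetermined

Following every chain through Soren: above Soren we get Juno, Xin, Quinn.
Isla is not reached, and no chain runs the other way from Isla to Soren.
So the given relations leave the order of Soren and Isla undetermined.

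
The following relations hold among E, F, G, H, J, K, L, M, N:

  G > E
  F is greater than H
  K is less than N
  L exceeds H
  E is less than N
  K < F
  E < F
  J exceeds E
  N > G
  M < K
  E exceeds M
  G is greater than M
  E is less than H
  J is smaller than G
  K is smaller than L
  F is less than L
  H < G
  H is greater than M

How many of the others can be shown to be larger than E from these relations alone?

From E the given relations immediately reach J, H, G, F, N.
From those, L — 6 in total.
Nothing else is reachable above E; 6 in all.

6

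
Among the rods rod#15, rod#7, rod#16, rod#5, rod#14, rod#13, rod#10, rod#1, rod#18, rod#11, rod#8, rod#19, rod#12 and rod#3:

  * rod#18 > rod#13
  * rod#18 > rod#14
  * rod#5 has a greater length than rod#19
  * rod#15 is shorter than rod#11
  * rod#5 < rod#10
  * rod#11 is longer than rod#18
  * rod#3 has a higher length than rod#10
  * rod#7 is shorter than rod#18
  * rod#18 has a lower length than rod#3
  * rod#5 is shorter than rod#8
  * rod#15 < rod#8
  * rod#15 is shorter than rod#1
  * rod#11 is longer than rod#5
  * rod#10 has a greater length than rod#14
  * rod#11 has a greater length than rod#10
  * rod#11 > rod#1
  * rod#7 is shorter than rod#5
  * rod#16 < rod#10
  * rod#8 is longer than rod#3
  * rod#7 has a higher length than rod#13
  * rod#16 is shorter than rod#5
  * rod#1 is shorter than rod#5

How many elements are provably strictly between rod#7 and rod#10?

1

Chaining upward from rod#7 reaches: rod#18, rod#5, rod#3, rod#11, rod#8.
Chaining downward from rod#10 reaches: rod#13, rod#15, rod#14, rod#1, rod#16, rod#19, rod#5.
Strictly between rod#7 and rod#10 are those in both lists: rod#5 — 1 element.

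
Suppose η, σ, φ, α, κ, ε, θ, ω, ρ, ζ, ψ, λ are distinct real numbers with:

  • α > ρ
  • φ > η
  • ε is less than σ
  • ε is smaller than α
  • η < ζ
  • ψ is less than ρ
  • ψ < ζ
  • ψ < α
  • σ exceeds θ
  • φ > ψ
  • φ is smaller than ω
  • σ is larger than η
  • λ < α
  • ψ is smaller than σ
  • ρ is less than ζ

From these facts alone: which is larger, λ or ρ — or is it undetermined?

Following every chain through λ: above λ we get α.
ρ is not reached, and no chain runs the other way from ρ to λ.
So the given relations leave the order of λ and ρ undetermined.

undetermined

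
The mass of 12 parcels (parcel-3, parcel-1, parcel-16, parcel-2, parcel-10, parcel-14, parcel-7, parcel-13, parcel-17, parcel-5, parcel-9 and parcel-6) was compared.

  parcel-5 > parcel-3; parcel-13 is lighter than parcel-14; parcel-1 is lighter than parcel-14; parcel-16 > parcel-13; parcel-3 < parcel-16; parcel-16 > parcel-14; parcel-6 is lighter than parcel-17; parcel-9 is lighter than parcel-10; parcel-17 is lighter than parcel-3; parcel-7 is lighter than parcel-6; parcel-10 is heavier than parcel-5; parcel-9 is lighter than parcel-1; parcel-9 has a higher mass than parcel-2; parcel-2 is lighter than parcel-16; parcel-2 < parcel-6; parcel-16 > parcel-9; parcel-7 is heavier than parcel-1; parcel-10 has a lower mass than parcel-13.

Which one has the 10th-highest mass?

Piecing the relations together gives one ordering: parcel-2 < parcel-9 < parcel-1 < parcel-7 < parcel-6 < parcel-17 < parcel-3 < parcel-5 < parcel-10 < parcel-13 < parcel-14 < parcel-16.
The 10th largest is parcel-1.

parcel-1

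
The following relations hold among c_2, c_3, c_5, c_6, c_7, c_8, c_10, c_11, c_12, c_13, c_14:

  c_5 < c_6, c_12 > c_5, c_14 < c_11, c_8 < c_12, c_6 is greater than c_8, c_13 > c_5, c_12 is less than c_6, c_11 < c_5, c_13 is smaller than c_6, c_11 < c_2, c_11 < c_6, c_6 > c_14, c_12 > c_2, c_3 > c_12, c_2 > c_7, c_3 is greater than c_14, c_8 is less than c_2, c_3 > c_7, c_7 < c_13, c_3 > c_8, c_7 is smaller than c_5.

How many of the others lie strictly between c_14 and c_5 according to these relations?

1

Chaining upward from c_14 reaches: c_11, c_2, c_12, c_13, c_3, c_6.
Chaining downward from c_5 reaches: c_11, c_7.
Strictly between c_14 and c_5 are those in both lists: c_11 — 1 element.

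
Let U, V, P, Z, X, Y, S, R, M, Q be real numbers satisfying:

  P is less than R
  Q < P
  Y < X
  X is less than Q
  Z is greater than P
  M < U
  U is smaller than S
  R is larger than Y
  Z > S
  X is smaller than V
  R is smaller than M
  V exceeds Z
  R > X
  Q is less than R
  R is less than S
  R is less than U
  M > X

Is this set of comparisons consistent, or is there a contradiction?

Every relation is compatible with Y < X < Q < P < R < M < U < S < Z < V; the set is consistent.

consistent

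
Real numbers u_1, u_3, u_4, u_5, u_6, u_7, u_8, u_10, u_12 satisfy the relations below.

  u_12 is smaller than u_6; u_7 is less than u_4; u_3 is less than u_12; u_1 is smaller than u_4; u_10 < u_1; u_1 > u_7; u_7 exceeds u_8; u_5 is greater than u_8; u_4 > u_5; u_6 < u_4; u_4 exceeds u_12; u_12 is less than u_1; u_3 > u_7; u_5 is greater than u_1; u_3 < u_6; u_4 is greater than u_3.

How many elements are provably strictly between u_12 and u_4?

3

Chaining upward from u_12 reaches: u_1, u_5, u_6.
Chaining downward from u_4 reaches: u_8, u_10, u_7, u_3, u_1, u_5, u_6.
Strictly between u_12 and u_4 are those in both lists: u_1, u_5, u_6 — 3 elements.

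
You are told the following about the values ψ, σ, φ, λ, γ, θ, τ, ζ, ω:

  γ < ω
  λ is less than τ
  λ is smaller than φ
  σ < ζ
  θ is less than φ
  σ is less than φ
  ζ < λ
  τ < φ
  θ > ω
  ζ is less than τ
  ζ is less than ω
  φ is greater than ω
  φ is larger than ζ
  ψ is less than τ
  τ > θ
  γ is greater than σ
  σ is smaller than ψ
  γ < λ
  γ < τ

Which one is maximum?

φ

σ is not greatest since σ < ζ; γ is not greatest since γ < λ; ζ is not greatest since ζ < φ; λ is not greatest since λ < τ; ω is not greatest since ω < θ; ψ is not greatest since ψ < τ; θ is not greatest since θ < φ; τ is not greatest since τ < φ.
Only φ has nothing above it, so φ is the maximum.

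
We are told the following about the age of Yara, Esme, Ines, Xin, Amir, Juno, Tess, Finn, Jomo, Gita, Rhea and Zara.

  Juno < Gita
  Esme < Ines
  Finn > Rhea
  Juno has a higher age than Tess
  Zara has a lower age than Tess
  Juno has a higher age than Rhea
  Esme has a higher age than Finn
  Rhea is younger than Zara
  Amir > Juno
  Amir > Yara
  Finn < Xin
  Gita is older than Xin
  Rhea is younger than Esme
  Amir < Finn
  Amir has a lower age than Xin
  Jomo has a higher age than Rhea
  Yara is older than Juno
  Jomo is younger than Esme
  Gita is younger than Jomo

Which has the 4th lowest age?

Juno

Piecing the relations together gives one ordering: Rhea < Zara < Tess < Juno < Yara < Amir < Finn < Xin < Gita < Jomo < Esme < Ines.
The 4th smallest is Juno.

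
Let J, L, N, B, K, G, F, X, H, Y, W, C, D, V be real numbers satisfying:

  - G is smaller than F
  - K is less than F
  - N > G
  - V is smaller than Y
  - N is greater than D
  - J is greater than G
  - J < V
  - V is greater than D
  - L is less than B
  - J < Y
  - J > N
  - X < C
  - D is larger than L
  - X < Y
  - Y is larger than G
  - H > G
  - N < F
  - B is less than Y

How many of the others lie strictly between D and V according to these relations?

Chaining upward from D reaches: N, J, Y, F.
Chaining downward from V reaches: L, G, N, J.
Strictly between D and V are those in both lists: N, J — 2 elements.

2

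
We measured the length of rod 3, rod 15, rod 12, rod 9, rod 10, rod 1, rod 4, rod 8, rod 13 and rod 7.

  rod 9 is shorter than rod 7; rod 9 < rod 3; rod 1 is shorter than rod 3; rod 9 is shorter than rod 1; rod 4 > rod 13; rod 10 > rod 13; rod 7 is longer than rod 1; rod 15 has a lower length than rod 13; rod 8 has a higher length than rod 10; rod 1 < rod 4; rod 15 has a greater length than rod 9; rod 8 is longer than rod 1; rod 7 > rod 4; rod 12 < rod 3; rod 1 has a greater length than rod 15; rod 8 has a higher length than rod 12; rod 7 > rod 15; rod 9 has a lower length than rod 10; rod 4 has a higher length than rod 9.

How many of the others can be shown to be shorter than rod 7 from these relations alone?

Directly below rod 7: rod 9, rod 15, rod 1, rod 4.
One step further: rod 13 (5 so far).
No other element is forced below rod 7 by the given relations, so the count is 5.

5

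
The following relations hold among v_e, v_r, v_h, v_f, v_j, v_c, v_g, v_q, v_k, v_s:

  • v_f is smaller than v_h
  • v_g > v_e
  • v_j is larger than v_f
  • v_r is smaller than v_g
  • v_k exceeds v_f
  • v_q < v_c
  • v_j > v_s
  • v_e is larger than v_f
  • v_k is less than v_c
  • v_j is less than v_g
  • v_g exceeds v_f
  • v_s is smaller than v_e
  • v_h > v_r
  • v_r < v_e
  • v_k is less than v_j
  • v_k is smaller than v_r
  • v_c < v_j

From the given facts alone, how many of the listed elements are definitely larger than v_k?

From v_k the given relations immediately reach v_r, v_c, v_j.
From those, v_h, v_e, v_g — 6 in total.
No other element is forced above v_k by the given relations, so the count is 6.

6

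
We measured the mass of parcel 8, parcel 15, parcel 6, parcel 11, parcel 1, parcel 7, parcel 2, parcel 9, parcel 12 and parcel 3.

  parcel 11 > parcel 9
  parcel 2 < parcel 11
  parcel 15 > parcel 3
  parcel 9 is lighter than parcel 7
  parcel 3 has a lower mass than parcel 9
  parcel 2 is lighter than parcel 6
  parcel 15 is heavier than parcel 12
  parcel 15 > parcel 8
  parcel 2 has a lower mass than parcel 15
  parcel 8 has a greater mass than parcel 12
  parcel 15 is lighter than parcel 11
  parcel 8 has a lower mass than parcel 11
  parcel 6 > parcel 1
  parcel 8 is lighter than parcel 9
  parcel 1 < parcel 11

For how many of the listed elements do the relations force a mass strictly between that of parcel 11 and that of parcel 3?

2

The relations place parcel 3 below parcel 11. An element lies strictly between them when it is forced above parcel 3 and also forced below parcel 11.
Above parcel 3: {parcel 9, parcel 15, parcel 7}. Below parcel 11: {parcel 2, parcel 12, parcel 1, parcel 8, parcel 9, parcel 15}.
Intersection: {parcel 9, parcel 15} — 2.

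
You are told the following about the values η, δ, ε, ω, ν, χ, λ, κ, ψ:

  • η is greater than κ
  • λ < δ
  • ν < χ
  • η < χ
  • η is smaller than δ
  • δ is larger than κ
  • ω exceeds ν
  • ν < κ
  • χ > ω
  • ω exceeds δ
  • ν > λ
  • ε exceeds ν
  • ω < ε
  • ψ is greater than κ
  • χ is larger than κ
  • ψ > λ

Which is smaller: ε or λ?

λ

λ < ν and ν < κ give λ < κ.
With κ < η: λ < ν < κ < η.
With η < δ: λ < ν < κ < η < δ.
With δ < ω: λ < ν < κ < η < δ < ω.
Then ω < ε extends the chain to ε.
So λ < ε; λ is the smaller of the two.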